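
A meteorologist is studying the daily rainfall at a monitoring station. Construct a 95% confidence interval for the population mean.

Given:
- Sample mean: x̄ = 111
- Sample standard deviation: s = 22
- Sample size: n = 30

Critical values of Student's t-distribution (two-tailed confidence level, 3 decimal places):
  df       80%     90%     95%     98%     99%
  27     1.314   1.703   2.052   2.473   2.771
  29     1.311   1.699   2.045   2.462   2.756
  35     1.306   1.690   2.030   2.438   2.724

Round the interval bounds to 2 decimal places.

The population standard deviation σ is unknown (only the sample standard deviation s is given), so use a t-interval with df = n - 1 = 30 - 1 = 29.

For 95% confidence with df = 29, t* = 2.045 (from t-table)

Standard error: SE = s/√n = 22/√30 = 4.016632

Margin of error: E = t* × SE = 2.045 × 4.016632 = 8.2140

T-interval: x̄ ± E = 111 ± 8.2140 = (102.7860, 119.2140)

Rounded to 2 decimal places:

(102.79, 119.21)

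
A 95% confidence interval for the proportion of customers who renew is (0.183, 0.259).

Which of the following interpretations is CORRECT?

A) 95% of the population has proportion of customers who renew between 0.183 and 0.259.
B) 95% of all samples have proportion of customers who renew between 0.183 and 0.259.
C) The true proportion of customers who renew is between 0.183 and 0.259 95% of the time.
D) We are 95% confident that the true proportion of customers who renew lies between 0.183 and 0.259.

A confidence interval represents our confidence in the procedure, not a probability statement about the parameter.

Key concept: If we repeated this sampling process many times and computed a 95% CI each time, about 95% of those intervals would contain the true population parameter.

For this specific interval (0.183, 0.259):
- Midpoint (point estimate): 0.221
- Margin of error: 0.038

The correct interpretation is the one stating confidence that the true parameter lies in the interval — option D.

D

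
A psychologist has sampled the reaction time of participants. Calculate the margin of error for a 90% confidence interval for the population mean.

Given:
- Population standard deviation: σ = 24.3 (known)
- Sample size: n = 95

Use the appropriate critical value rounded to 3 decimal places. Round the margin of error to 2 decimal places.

The population standard deviation σ is known, so use the z-interval margin of error formula.

For 90% confidence, z* = 1.645 (from standard normal table)

Margin of error formula for z-interval: E = z* × σ/√n

E = 1.645 × 24.3/√95
  = 1.645 × 2.493127
  = 4.1012

Rounded to 2 decimal places:

4.10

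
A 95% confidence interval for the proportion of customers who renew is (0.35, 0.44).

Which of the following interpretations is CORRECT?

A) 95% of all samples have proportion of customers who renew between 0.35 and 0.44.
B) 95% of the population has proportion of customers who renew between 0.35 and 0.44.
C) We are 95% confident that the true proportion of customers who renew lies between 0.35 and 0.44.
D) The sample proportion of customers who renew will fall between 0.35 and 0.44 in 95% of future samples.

A confidence interval represents our confidence in the procedure, not a probability statement about the parameter.

Key concept: If we repeated this sampling process many times and computed a 95% CI each time, about 95% of those intervals would contain the true population parameter.

For this specific interval (0.35, 0.44):
- Midpoint (point estimate): 0.395
- Margin of error: 0.045

The correct interpretation is the one stating confidence that the true parameter lies in the interval — option C.

C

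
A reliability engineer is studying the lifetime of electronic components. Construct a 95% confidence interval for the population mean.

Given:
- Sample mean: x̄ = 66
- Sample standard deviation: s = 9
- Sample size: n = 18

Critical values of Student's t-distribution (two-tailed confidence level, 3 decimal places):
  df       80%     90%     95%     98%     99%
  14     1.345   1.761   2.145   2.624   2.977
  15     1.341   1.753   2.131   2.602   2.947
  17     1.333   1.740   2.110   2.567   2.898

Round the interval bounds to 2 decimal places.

The population standard deviation σ is unknown (only the sample standard deviation s is given), so use a t-interval with df = n - 1 = 18 - 1 = 17.

For 95% confidence with df = 17, t* = 2.110 (from t-table)

Standard error: SE = s/√n = 9/√18 = 2.121320

Margin of error: E = t* × SE = 2.110 × 2.121320 = 4.4760

T-interval: x̄ ± E = 66 ± 4.4760 = (61.5240, 70.4760)

Rounded to 2 decimal places:

(61.52, 70.48)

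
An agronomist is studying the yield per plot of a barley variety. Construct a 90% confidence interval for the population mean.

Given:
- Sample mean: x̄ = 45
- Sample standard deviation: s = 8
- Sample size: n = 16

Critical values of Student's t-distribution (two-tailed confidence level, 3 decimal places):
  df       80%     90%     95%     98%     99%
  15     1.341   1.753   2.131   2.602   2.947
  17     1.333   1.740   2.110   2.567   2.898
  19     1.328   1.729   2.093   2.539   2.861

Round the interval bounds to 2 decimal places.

The population standard deviation σ is unknown (only the sample standard deviation s is given), so use a t-interval with df = n - 1 = 16 - 1 = 15.

For 90% confidence with df = 15, t* = 1.753 (from t-table)

Standard error: SE = s/√n = 8/√16 = 2.000000

Margin of error: E = t* × SE = 1.753 × 2.000000 = 3.5060

T-interval: x̄ ± E = 45 ± 3.5060 = (41.4940, 48.5060)

Rounded to 2 decimal places:

(41.49, 48.51)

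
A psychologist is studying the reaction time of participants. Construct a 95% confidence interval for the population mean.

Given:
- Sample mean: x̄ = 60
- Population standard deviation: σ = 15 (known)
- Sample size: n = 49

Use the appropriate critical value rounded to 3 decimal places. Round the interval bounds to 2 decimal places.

The population standard deviation σ is known, so use a z-interval (standard normal critical value).

For 95% confidence, z* = 1.96 (from standard normal table)

Standard error: SE = σ/√n = 15/√49 = 2.142857

Margin of error: E = z* × SE = 1.96 × 2.142857 = 4.2000

Z-interval: x̄ ± E = 60 ± 4.2000 = (55.8000, 64.2000)

Rounded to 2 decimal places:

(55.80, 64.20)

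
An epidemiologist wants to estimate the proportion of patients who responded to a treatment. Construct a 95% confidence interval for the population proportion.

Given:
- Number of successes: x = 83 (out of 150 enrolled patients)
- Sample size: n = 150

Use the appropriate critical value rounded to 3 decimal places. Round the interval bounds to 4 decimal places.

Sample proportion: p̂ = 83/150 = 0.553333

Check conditions for normal approximation:
  np̂ = 83 ≥ 10 ✓
  n(1-p̂) = 67 ≥ 10 ✓

The sample is large enough, so use a z-interval (normal approximation) for the proportion.

For 95% confidence, z* = 1.96 (from standard normal table)

Standard error: SE = √(p̂(1-p̂)/n) = √(0.553333×0.446667/150) = 0.04059192

Margin of error: E = z* × SE = 1.96 × 0.04059192 = 0.079560

Z-interval: p̂ ± E = 0.553333 ± 0.079560 = (0.473773, 0.632893)

Rounded to 4 decimal places:

(0.4738, 0.6329)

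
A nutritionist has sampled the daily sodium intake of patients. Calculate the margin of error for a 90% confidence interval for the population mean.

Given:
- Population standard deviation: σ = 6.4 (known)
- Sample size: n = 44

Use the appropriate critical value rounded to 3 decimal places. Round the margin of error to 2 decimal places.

The population standard deviation σ is known, so use the z-interval margin of error formula.

For 90% confidence, z* = 1.645 (from standard normal table)

Margin of error formula for z-interval: E = z* × σ/√n

E = 1.645 × 6.4/√44
  = 1.645 × 0.964836
  = 1.5872

Rounded to 2 decimal places:

1.59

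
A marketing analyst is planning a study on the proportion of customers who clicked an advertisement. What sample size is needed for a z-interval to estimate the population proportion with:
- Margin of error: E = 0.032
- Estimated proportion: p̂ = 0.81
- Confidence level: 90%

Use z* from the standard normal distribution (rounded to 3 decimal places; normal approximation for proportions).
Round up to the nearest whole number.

Using z* for proportion z-interval (normal approximation).

For 90% confidence, z* = 1.645 (from standard normal table)

Sample size formula for proportion z-interval: n = z*²p̂(1-p̂)/E²

n = 1.645² × 0.81 × 0.19 / 0.032²
  = 2.706025 × 0.1539 / 0.001024
  = 406.6965

Round up to the nearest whole number: n = 407

407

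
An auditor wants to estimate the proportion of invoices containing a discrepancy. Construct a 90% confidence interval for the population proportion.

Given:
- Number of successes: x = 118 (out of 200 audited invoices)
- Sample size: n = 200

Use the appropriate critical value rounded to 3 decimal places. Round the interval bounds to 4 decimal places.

Sample proportion: p̂ = 118/200 = 0.590000

Check conditions for normal approximation:
  np̂ = 118 ≥ 10 ✓
  n(1-p̂) = 82 ≥ 10 ✓

The sample is large enough, so use a z-interval (normal approximation) for the proportion.

For 90% confidence, z* = 1.645 (from standard normal table)

Standard error: SE = √(p̂(1-p̂)/n) = √(0.590000×0.410000/200) = 0.03477787

Margin of error: E = z* × SE = 1.645 × 0.03477787 = 0.057210

Z-interval: p̂ ± E = 0.590000 ± 0.057210 = (0.532790, 0.647210)

Rounded to 4 decimal places:

(0.5328, 0.6472)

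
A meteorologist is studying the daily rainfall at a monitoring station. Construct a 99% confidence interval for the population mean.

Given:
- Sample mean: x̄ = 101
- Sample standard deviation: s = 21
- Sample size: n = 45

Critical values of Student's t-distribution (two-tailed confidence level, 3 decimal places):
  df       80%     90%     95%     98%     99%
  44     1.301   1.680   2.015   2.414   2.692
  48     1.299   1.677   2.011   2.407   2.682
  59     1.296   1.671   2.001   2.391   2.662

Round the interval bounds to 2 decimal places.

The population standard deviation σ is unknown (only the sample standard deviation s is given), so use a t-interval with df = n - 1 = 45 - 1 = 44.

For 99% confidence with df = 44, t* = 2.692 (from t-table)

Standard error: SE = s/√n = 21/√45 = 3.130495

Margin of error: E = t* × SE = 2.692 × 3.130495 = 8.4273

T-interval: x̄ ± E = 101 ± 8.4273 = (92.5727, 109.4273)

Rounded to 2 decimal places:

(92.57, 109.43)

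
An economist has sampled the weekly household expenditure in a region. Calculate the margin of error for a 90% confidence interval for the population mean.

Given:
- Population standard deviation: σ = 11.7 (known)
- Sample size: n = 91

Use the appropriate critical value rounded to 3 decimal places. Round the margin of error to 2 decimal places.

The population standard deviation σ is known, so use the z-interval margin of error formula.

For 90% confidence, z* = 1.645 (from standard normal table)

Margin of error formula for z-interval: E = z* × σ/√n

E = 1.645 × 11.7/√91
  = 1.645 × 1.226493
  = 2.0176

Rounded to 2 decimal places:

2.02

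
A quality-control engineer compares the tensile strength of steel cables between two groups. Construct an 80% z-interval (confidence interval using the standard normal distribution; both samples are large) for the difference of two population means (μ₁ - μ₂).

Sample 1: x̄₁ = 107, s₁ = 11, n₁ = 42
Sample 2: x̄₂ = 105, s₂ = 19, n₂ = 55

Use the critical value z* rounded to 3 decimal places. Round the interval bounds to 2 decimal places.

Both samples are large (n₁ = 42 ≥ 30, n₂ = 55 ≥ 30), so a z-interval for the difference of means applies.

Point estimate: x̄₁ - x̄₂ = 107 - 105 = 2

Standard error: SE = √(s₁²/n₁ + s₂²/n₂)
= √(11²/42 + 19²/55)
= √(2.880952 + 6.563636)
= 3.073205

For 80% confidence, z* = 1.282 (from standard normal table)
Margin of error: E = z* × SE = 1.282 × 3.073205 = 3.9398

Z-interval: (x̄₁ - x̄₂) ± E = 2 ± 3.9398 = (-1.9398, 5.9398)

Rounded to 2 decimal places:

(-1.94, 5.94)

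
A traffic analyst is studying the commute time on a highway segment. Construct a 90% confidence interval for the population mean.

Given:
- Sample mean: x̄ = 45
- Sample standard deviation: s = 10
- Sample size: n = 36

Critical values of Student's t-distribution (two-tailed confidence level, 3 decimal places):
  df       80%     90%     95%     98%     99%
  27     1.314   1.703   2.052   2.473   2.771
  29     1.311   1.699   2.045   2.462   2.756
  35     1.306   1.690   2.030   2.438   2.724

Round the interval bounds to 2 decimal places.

The population standard deviation σ is unknown (only the sample standard deviation s is given), so use a t-interval with df = n - 1 = 36 - 1 = 35.

For 90% confidence with df = 35, t* = 1.690 (from t-table)

Standard error: SE = s/√n = 10/√36 = 1.666667

Margin of error: E = t* × SE = 1.690 × 1.666667 = 2.8167

T-interval: x̄ ± E = 45 ± 2.8167 = (42.1833, 47.8167)

Rounded to 2 decimal places:

(42.18, 47.82)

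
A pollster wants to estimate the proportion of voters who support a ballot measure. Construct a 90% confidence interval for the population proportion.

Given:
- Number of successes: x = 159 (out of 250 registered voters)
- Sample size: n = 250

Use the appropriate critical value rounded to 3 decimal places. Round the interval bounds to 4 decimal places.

Sample proportion: p̂ = 159/250 = 0.636000

Check conditions for normal approximation:
  np̂ = 159 ≥ 10 ✓
  n(1-p̂) = 91 ≥ 10 ✓

The sample is large enough, so use a z-interval (normal approximation) for the proportion.

For 90% confidence, z* = 1.645 (from standard normal table)

Standard error: SE = √(p̂(1-p̂)/n) = √(0.636000×0.364000/250) = 0.03043051

Margin of error: E = z* × SE = 1.645 × 0.03043051 = 0.050058

Z-interval: p̂ ± E = 0.636000 ± 0.050058 = (0.585942, 0.686058)

Rounded to 4 decimal places:

(0.5859, 0.6861)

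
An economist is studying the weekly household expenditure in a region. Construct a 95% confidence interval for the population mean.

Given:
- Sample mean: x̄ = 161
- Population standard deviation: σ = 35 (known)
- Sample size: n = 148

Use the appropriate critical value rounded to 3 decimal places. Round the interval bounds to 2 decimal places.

The population standard deviation σ is known, so use a z-interval (standard normal critical value).

For 95% confidence, z* = 1.96 (from standard normal table)

Standard error: SE = σ/√n = 35/√148 = 2.876982

Margin of error: E = z* × SE = 1.96 × 2.876982 = 5.6389

Z-interval: x̄ ± E = 161 ± 5.6389 = (155.3611, 166.6389)

Rounded to 2 decimal places:

(155.36, 166.64)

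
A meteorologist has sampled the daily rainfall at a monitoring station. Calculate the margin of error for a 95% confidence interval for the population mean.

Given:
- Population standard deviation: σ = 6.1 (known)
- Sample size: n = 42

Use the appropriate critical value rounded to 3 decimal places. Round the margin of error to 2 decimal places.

The population standard deviation σ is known, so use the z-interval margin of error formula.

For 95% confidence, z* = 1.96 (from standard normal table)

Margin of error formula for z-interval: E = z* × σ/√n

E = 1.96 × 6.1/√42
  = 1.96 × 0.941250
  = 1.8449

Rounded to 2 decimal places:

1.84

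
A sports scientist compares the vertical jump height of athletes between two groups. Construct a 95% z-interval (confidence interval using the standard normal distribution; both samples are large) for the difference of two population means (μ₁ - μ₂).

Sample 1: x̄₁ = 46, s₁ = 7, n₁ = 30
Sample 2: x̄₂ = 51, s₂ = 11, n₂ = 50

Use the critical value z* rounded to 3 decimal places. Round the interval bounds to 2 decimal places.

Both samples are large (n₁ = 30 ≥ 30, n₂ = 50 ≥ 30), so a z-interval for the difference of means applies.

Point estimate: x̄₁ - x̄₂ = 46 - 51 = -5

Standard error: SE = √(s₁²/n₁ + s₂²/n₂)
= √(7²/30 + 11²/50)
= √(1.633333 + 2.420000)
= 2.013289

For 95% confidence, z* = 1.96 (from standard normal table)
Margin of error: E = z* × SE = 1.96 × 2.013289 = 3.9460

Z-interval: (x̄₁ - x̄₂) ± E = -5 ± 3.9460 = (-8.9460, -1.0540)

Rounded to 2 decimal places:

(-8.95, -1.05)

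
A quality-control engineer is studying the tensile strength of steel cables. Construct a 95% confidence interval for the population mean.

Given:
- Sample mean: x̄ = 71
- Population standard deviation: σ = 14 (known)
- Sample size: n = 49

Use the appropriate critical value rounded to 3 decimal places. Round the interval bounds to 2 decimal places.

The population standard deviation σ is known, so use a z-interval (standard normal critical value).

For 95% confidence, z* = 1.96 (from standard normal table)

Standard error: SE = σ/√n = 14/√49 = 2.000000

Margin of error: E = z* × SE = 1.96 × 2.000000 = 3.9200

Z-interval: x̄ ± E = 71 ± 3.9200 = (67.0800, 74.9200)

Rounded to 2 decimal places:

(67.08, 74.92)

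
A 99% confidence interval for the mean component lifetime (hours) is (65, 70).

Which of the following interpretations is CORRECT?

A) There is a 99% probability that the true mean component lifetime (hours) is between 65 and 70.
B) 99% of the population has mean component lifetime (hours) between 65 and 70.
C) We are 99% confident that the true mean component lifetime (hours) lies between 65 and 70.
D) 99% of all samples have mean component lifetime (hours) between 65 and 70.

A confidence interval represents our confidence in the procedure, not a probability statement about the parameter.

Key concept: If we repeated this sampling process many times and computed a 99% CI each time, about 99% of those intervals would contain the true population parameter.

For this specific interval (65, 70):
- Midpoint (point estimate): 67.5
- Margin of error: 2.5

The correct interpretation is the one stating confidence that the true parameter lies in the interval — option C.

C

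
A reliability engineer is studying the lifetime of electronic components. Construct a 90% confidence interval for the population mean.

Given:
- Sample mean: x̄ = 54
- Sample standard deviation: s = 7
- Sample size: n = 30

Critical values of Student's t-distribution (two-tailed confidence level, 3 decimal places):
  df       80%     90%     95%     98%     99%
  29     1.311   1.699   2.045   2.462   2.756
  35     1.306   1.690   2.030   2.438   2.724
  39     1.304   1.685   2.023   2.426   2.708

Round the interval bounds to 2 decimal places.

The population standard deviation σ is unknown (only the sample standard deviation s is given), so use a t-interval with df = n - 1 = 30 - 1 = 29.

For 90% confidence with df = 29, t* = 1.699 (from t-table)

Standard error: SE = s/√n = 7/√30 = 1.278019

Margin of error: E = t* × SE = 1.699 × 1.278019 = 2.1714

T-interval: x̄ ± E = 54 ± 2.1714 = (51.8286, 56.1714)

Rounded to 2 decimal places:

(51.83, 56.17)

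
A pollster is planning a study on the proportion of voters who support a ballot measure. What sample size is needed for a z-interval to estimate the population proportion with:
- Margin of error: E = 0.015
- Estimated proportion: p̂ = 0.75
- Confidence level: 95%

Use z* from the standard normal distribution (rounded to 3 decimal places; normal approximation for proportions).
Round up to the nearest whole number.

Using z* for proportion z-interval (normal approximation).

For 95% confidence, z* = 1.96 (from standard normal table)

Sample size formula for proportion z-interval: n = z*²p̂(1-p̂)/E²

n = 1.96² × 0.75 × 0.25 / 0.015²
  = 3.8416 × 0.1875 / 0.000225
  = 3201.3333

Round up to the nearest whole number: n = 3202

3202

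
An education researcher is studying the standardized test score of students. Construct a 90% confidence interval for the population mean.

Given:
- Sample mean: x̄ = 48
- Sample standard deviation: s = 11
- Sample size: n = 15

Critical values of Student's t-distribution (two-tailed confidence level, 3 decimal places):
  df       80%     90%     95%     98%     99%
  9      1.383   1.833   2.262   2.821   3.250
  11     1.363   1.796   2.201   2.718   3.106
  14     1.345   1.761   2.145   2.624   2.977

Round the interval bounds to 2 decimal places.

The population standard deviation σ is unknown (only the sample standard deviation s is given), so use a t-interval with df = n - 1 = 15 - 1 = 14.

For 90% confidence with df = 14, t* = 1.761 (from t-table)

Standard error: SE = s/√n = 11/√15 = 2.840188

Margin of error: E = t* × SE = 1.761 × 2.840188 = 5.0016

T-interval: x̄ ± E = 48 ± 5.0016 = (42.9984, 53.0016)

Rounded to 2 decimal places:

(43.00, 53.00)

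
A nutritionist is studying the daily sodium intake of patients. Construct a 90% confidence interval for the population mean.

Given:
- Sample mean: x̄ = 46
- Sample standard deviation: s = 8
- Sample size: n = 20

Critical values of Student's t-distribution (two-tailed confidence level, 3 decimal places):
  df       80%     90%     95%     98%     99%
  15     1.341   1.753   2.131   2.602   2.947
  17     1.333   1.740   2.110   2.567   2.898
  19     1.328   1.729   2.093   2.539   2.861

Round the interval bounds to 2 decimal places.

The population standard deviation σ is unknown (only the sample standard deviation s is given), so use a t-interval with df = n - 1 = 20 - 1 = 19.

For 90% confidence with df = 19, t* = 1.729 (from t-table)

Standard error: SE = s/√n = 8/√20 = 1.788854

Margin of error: E = t* × SE = 1.729 × 1.788854 = 3.0929

T-interval: x̄ ± E = 46 ± 3.0929 = (42.9071, 49.0929)

Rounded to 2 decimal places:

(42.91, 49.09)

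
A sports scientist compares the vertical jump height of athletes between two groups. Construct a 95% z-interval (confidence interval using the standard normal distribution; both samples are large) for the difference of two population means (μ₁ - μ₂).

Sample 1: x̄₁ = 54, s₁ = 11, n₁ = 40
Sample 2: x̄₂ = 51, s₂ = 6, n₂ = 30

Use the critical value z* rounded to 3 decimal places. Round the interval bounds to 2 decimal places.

Both samples are large (n₁ = 40 ≥ 30, n₂ = 30 ≥ 30), so a z-interval for the difference of means applies.

Point estimate: x̄₁ - x̄₂ = 54 - 51 = 3

Standard error: SE = √(s₁²/n₁ + s₂²/n₂)
= √(11²/40 + 6²/30)
= √(3.025000 + 1.200000)
= 2.055480

For 95% confidence, z* = 1.96 (from standard normal table)
Margin of error: E = z* × SE = 1.96 × 2.055480 = 4.0287

Z-interval: (x̄₁ - x̄₂) ± E = 3 ± 4.0287 = (-1.0287, 7.0287)

Rounded to 2 decimal places:

(-1.03, 7.03)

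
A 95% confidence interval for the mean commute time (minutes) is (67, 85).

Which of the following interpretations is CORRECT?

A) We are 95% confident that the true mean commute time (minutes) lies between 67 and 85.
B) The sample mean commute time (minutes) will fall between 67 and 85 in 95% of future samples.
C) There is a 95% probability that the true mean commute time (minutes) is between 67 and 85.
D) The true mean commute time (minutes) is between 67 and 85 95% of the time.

A confidence interval represents our confidence in the procedure, not a probability statement about the parameter.

Key concept: If we repeated this sampling process many times and computed a 95% CI each time, about 95% of those intervals would contain the true population parameter.

For this specific interval (67, 85):
- Midpoint (point estimate): 76
- Margin of error: 9

The correct interpretation is the one stating confidence that the true parameter lies in the interval — option A.

A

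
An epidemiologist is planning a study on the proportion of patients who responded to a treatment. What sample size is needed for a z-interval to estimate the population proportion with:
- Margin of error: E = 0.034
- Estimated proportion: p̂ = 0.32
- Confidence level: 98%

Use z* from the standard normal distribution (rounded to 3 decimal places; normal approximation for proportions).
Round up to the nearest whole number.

Using z* for proportion z-interval (normal approximation).

For 98% confidence, z* = 2.326 (from standard normal table)

Sample size formula for proportion z-interval: n = z*²p̂(1-p̂)/E²

n = 2.326² × 0.32 × 0.68 / 0.034²
  = 5.410276 × 0.2176 / 0.001156
  = 1018.4049

Round up to the nearest whole number: n = 1019

1019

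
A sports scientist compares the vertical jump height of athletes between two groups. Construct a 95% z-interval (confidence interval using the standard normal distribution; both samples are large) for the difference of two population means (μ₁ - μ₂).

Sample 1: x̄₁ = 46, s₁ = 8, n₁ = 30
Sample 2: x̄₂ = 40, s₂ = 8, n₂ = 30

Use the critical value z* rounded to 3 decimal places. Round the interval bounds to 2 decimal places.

Both samples are large (n₁ = 30 ≥ 30, n₂ = 30 ≥ 30), so a z-interval for the difference of means applies.

Point estimate: x̄₁ - x̄₂ = 46 - 40 = 6

Standard error: SE = √(s₁²/n₁ + s₂²/n₂)
= √(8²/30 + 8²/30)
= √(2.133333 + 2.133333)
= 2.065591

For 95% confidence, z* = 1.96 (from standard normal table)
Margin of error: E = z* × SE = 1.96 × 2.065591 = 4.0486

Z-interval: (x̄₁ - x̄₂) ± E = 6 ± 4.0486 = (1.9514, 10.0486)

Rounded to 2 decimal places:

(1.95, 10.05)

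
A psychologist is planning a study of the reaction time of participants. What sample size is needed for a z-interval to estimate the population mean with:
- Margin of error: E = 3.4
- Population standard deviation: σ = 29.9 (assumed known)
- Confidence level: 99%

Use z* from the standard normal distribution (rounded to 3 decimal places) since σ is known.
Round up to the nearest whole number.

Using z* since population σ is known (z-interval formula).

For 99% confidence, z* = 2.576 (from standard normal table)

Sample size formula for z-interval: n = (z*σ/E)²

n = (2.576 × 29.9 / 3.4)²
  = (22.653647)²
  = 513.1877

Round up to the nearest whole number: n = 514

514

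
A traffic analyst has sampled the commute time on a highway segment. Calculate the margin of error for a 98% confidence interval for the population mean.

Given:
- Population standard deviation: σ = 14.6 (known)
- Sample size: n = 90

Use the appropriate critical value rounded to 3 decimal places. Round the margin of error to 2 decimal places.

The population standard deviation σ is known, so use the z-interval margin of error formula.

For 98% confidence, z* = 2.326 (from standard normal table)

Margin of error formula for z-interval: E = z* × σ/√n

E = 2.326 × 14.6/√90
  = 2.326 × 1.538975
  = 3.5797

Rounded to 2 decimal places:

3.58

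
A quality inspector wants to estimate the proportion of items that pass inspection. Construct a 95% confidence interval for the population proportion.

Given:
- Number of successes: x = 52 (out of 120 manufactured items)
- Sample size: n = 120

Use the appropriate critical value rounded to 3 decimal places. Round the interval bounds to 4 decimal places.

Sample proportion: p̂ = 52/120 = 0.433333

Check conditions for normal approximation:
  np̂ = 52 ≥ 10 ✓
  n(1-p̂) = 68 ≥ 10 ✓

The sample is large enough, so use a z-interval (normal approximation) for the proportion.

For 95% confidence, z* = 1.96 (from standard normal table)

Standard error: SE = √(p̂(1-p̂)/n) = √(0.433333×0.566667/120) = 0.04523601

Margin of error: E = z* × SE = 1.96 × 0.04523601 = 0.088663

Z-interval: p̂ ± E = 0.433333 ± 0.088663 = (0.344671, 0.521996)

Rounded to 4 decimal places:

(0.3447, 0.5220)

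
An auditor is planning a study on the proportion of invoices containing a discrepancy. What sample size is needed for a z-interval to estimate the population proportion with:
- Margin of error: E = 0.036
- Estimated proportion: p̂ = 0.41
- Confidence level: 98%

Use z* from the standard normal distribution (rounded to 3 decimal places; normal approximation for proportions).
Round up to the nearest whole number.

Using z* for proportion z-interval (normal approximation).

For 98% confidence, z* = 2.326 (from standard normal table)

Sample size formula for proportion z-interval: n = z*²p̂(1-p̂)/E²

n = 2.326² × 0.41 × 0.59 / 0.036²
  = 5.410276 × 0.2419 / 0.001296
  = 1009.8347

Round up to the nearest whole number: n = 1010

1010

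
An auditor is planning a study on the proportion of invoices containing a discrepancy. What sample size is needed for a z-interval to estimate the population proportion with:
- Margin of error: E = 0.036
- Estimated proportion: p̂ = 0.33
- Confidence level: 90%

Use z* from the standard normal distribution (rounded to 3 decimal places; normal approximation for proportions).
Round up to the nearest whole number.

Using z* for proportion z-interval (normal approximation).

For 90% confidence, z* = 1.645 (from standard normal table)

Sample size formula for proportion z-interval: n = z*²p̂(1-p̂)/E²

n = 1.645² × 0.33 × 0.67 / 0.036²
  = 2.706025 × 0.2211 / 0.001296
  = 461.6529

Round up to the nearest whole number: n = 462

462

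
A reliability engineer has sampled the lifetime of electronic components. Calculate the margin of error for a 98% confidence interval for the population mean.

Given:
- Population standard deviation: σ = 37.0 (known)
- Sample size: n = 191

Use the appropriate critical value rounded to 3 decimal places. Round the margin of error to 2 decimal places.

The population standard deviation σ is known, so use the z-interval margin of error formula.

For 98% confidence, z* = 2.326 (from standard normal table)

Margin of error formula for z-interval: E = z* × σ/√n

E = 2.326 × 37.0/√191
  = 2.326 × 2.677226
  = 6.2272

Rounded to 2 decimal places:

6.23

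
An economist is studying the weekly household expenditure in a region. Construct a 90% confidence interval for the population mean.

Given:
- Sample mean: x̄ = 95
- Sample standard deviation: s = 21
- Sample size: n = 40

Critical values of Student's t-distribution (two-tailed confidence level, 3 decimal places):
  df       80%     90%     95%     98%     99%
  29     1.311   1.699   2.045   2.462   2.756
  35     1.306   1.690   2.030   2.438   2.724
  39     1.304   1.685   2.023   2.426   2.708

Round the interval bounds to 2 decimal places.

The population standard deviation σ is unknown (only the sample standard deviation s is given), so use a t-interval with df = n - 1 = 40 - 1 = 39.

For 90% confidence with df = 39, t* = 1.685 (from t-table)

Standard error: SE = s/√n = 21/√40 = 3.320392

Margin of error: E = t* × SE = 1.685 × 3.320392 = 5.5949

T-interval: x̄ ± E = 95 ± 5.5949 = (89.4051, 100.5949)

Rounded to 2 decimal places:

(89.41, 100.59)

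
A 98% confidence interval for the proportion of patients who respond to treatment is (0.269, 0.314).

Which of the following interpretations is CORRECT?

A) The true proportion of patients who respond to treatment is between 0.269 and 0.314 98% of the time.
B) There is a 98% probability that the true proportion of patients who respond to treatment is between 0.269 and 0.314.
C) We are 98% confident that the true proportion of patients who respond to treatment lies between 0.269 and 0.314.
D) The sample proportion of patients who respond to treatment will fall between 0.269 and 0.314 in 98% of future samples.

A confidence interval represents our confidence in the procedure, not a probability statement about the parameter.

Key concept: If we repeated this sampling process many times and computed a 98% CI each time, about 98% of those intervals would contain the true population parameter.

For this specific interval (0.269, 0.314):
- Midpoint (point estimate): 0.2915
- Margin of error: 0.0225

The correct interpretation is the one stating confidence that the true parameter lies in the interval — option C.

C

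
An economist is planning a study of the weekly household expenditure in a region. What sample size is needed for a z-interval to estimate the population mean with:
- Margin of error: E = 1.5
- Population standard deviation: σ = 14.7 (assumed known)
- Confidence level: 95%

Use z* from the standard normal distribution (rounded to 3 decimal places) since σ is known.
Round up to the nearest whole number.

Using z* since population σ is known (z-interval formula).

For 95% confidence, z* = 1.96 (from standard normal table)

Sample size formula for z-interval: n = (z*σ/E)²

n = (1.96 × 14.7 / 1.5)²
  = (19.208000)²
  = 368.9473

Round up to the nearest whole number: n = 369

369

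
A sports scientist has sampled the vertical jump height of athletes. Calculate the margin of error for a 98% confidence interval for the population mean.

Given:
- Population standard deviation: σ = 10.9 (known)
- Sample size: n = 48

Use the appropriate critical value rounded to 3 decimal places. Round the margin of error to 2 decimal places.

The population standard deviation σ is known, so use the z-interval margin of error formula.

For 98% confidence, z* = 2.326 (from standard normal table)

Margin of error formula for z-interval: E = z* × σ/√n

E = 2.326 × 10.9/√48
  = 2.326 × 1.573279
  = 3.6594

Rounded to 2 decimal places:

3.66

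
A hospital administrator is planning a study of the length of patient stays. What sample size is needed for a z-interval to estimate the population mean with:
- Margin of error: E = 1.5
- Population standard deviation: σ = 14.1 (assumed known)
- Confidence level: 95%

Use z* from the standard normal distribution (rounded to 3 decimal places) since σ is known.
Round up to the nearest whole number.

Using z* since population σ is known (z-interval formula).

For 95% confidence, z* = 1.96 (from standard normal table)

Sample size formula for z-interval: n = (z*σ/E)²

n = (1.96 × 14.1 / 1.5)²
  = (18.424000)²
  = 339.4438

Round up to the nearest whole number: n = 340

340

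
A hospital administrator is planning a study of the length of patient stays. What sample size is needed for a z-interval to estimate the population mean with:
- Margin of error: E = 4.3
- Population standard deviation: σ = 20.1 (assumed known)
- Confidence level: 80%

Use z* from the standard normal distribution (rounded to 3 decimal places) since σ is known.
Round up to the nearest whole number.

Using z* since population σ is known (z-interval formula).

For 80% confidence, z* = 1.282 (from standard normal table)

Sample size formula for z-interval: n = (z*σ/E)²

n = (1.282 × 20.1 / 4.3)²
  = (5.992605)²
  = 35.9113

Round up to the nearest whole number: n = 36

36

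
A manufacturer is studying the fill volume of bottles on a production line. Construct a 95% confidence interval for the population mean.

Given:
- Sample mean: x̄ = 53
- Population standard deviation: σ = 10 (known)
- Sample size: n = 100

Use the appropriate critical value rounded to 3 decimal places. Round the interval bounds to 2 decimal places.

The population standard deviation σ is known, so use a z-interval (standard normal critical value).

For 95% confidence, z* = 1.96 (from standard normal table)

Standard error: SE = σ/√n = 10/√100 = 1.000000

Margin of error: E = z* × SE = 1.96 × 1.000000 = 1.9600

Z-interval: x̄ ± E = 53 ± 1.9600 = (51.0400, 54.9600)

Rounded to 2 decimal places:

(51.04, 54.96)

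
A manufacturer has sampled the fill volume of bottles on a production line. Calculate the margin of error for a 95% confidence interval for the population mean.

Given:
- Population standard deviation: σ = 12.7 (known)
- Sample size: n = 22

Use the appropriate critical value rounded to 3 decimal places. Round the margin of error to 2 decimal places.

The population standard deviation σ is known, so use the z-interval margin of error formula.

For 95% confidence, z* = 1.96 (from standard normal table)

Margin of error formula for z-interval: E = z* × σ/√n

E = 1.96 × 12.7/√22
  = 1.96 × 2.707649
  = 5.3070

Rounded to 2 decimal places:

5.31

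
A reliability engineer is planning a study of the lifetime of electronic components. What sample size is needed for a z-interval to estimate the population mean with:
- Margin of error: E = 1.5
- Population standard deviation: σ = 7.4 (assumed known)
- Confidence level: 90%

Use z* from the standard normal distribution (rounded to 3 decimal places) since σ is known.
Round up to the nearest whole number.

Using z* since population σ is known (z-interval formula).

For 90% confidence, z* = 1.645 (from standard normal table)

Sample size formula for z-interval: n = (z*σ/E)²

n = (1.645 × 7.4 / 1.5)²
  = (8.115333)²
  = 65.8586

Round up to the nearest whole number: n = 66

66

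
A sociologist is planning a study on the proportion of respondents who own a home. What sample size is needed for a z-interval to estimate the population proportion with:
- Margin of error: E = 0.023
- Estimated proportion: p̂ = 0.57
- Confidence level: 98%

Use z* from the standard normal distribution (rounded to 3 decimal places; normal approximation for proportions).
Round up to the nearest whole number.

Using z* for proportion z-interval (normal approximation).

For 98% confidence, z* = 2.326 (from standard normal table)

Sample size formula for proportion z-interval: n = z*²p̂(1-p̂)/E²

n = 2.326² × 0.57 × 0.43 / 0.023²
  = 5.410276 × 0.2451 / 0.000529
  = 2506.7271

Round up to the nearest whole number: n = 2507

2507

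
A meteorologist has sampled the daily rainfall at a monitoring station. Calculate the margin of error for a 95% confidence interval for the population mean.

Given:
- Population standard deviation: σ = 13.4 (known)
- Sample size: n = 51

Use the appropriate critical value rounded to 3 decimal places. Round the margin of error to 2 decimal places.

The population standard deviation σ is known, so use the z-interval margin of error formula.

For 95% confidence, z* = 1.96 (from standard normal table)

Margin of error formula for z-interval: E = z* × σ/√n

E = 1.96 × 13.4/√51
  = 1.96 × 1.876375
  = 3.6777

Rounded to 2 decimal places:

3.68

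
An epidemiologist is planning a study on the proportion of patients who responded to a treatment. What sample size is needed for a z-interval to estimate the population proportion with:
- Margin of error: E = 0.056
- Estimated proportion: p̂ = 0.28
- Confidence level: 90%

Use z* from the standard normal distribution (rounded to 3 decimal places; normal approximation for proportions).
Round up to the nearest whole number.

Using z* for proportion z-interval (normal approximation).

For 90% confidence, z* = 1.645 (from standard normal table)

Sample size formula for proportion z-interval: n = z*²p̂(1-p̂)/E²

n = 1.645² × 0.28 × 0.72 / 0.056²
  = 2.706025 × 0.2016 / 0.003136
  = 173.9588

Round up to the nearest whole number: n = 174

174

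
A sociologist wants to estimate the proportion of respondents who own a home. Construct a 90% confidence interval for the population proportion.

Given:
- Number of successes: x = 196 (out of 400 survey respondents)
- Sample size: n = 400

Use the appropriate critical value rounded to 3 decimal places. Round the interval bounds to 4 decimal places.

Sample proportion: p̂ = 196/400 = 0.490000

Check conditions for normal approximation:
  np̂ = 196 ≥ 10 ✓
  n(1-p̂) = 204 ≥ 10 ✓

The sample is large enough, so use a z-interval (normal approximation) for the proportion.

For 90% confidence, z* = 1.645 (from standard normal table)

Standard error: SE = √(p̂(1-p̂)/n) = √(0.490000×0.510000/400) = 0.02499500

Margin of error: E = z* × SE = 1.645 × 0.02499500 = 0.041117

Z-interval: p̂ ± E = 0.490000 ± 0.041117 = (0.448883, 0.531117)

Rounded to 4 decimal places:

(0.4489, 0.5311)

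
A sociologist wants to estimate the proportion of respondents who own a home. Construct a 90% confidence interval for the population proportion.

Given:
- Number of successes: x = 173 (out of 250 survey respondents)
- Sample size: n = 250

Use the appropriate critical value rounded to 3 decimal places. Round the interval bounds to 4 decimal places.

Sample proportion: p̂ = 173/250 = 0.692000

Check conditions for normal approximation:
  np̂ = 173 ≥ 10 ✓
  n(1-p̂) = 77 ≥ 10 ✓

The sample is large enough, so use a z-interval (normal approximation) for the proportion.

For 90% confidence, z* = 1.645 (from standard normal table)

Standard error: SE = √(p̂(1-p̂)/n) = √(0.692000×0.308000/250) = 0.02919836

Margin of error: E = z* × SE = 1.645 × 0.02919836 = 0.048031

Z-interval: p̂ ± E = 0.692000 ± 0.048031 = (0.643969, 0.740031)

Rounded to 4 decimal places:

(0.6440, 0.7400)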